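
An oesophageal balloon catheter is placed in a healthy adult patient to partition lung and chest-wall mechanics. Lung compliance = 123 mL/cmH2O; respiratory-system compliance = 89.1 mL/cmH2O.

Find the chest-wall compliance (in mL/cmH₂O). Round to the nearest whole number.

1/Ccw = 1/Crs − 1/CL.
1/Ccw = 1/89.1 − 1/123 = 0.003093.
Ccw = 323.31 mL/cmH2O.

323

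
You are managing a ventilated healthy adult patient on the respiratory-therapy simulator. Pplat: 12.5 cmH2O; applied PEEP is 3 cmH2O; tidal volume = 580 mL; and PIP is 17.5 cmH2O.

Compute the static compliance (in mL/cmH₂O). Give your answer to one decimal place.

Cstat = Vt / (Pplat − PEEP) = 580 / (12.5 − 3) = 580 / 9.5 = 61.053 mL/cmH2O.

61.1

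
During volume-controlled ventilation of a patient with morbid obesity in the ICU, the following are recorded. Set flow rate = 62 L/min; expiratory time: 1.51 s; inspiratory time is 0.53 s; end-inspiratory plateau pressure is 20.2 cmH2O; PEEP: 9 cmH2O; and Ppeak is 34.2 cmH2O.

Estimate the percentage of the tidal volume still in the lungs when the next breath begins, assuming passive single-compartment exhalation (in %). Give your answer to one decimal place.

Flow: 62 L/min ÷ 60 = 1.0333 L/s.
Vt = flow × Ti = 1.0333 L/s × 0.53 s × 1000 mL/L = 547.65 mL.
R = (PIP − Pplat)/V̇ = (34.2 − 20.2) / 1.0333 = 14.0/1.0333 = 13.549 cmH2O·s/L.
C = Vt/(Pplat − PEEP) = 547.65 / (20.2 − 9) = 547.65/11.2 = 48.897 mL/cmH2O.
τ = R × C = 13.549 × 0.0489 L/cmH2O = 0.6625 s.
Fraction remaining at end-expiration = e^(−Te/τ) = e^(−1.51/0.6625) = 0.1024 → 10.24%.

10.2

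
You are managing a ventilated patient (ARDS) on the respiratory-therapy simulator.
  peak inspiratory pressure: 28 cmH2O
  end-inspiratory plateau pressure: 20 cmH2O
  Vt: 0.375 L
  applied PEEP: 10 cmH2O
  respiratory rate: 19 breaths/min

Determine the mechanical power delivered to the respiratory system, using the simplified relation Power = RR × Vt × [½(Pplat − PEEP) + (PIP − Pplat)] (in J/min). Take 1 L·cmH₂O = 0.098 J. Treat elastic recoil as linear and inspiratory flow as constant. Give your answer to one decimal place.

9.1

Per-breath work = Vt × [½(Pplat−PEEP) + (PIP−Pplat)] = 0.375 × [0.5×10.0 + 8.0] = 0.375 × 13.0 = 4.875 L·cmH2O.
Power = 19 × 4.875 = 92.625 L·cmH2O/min.
× 0.098 J/(L·cmH2O) → 9.077 J/min.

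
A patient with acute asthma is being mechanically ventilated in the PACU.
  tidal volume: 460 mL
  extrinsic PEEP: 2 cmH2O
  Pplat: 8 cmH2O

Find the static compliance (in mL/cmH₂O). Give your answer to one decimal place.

76.7

Cstat = Vt / (Pplat − PEEP) = 460 / (8 − 2) = 460 / 6.0 = 76.667 mL/cmH2O.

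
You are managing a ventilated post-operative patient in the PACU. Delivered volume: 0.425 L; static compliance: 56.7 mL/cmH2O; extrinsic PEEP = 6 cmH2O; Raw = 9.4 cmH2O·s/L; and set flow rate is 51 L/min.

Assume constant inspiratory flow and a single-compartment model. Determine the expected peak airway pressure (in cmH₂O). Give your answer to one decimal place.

21.5

Flow: 51 L/min ÷ 60 = 0.85 L/s.
Equation of motion (constant flow): PIP = Vt/C + R·V̇ + PEEP.
PIP = 425/56.7 + 9.4×0.85 + 6 = 7.496 + 7.99 + 6 = 21.486 cmH2O.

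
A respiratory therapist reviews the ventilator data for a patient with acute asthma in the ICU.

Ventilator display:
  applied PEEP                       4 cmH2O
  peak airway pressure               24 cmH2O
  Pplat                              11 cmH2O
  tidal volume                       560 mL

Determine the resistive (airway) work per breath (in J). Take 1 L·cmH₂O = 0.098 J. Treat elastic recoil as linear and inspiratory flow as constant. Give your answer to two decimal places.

With constant inspiratory flow the resistive pressure is constant at PIP − Pplat = 24 − 11 = 13.0 cmH2O, so resistive work = 13.0 × 0.560 = 7.28 L·cmH2O.
× 0.098 J/(L·cmH2O) → 0.7134 J.

0.71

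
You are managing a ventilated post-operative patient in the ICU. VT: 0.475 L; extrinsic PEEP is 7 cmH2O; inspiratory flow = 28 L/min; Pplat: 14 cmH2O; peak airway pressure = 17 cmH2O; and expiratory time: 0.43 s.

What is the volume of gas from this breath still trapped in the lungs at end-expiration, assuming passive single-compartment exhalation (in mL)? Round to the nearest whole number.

177

Flow: 28 L/min ÷ 60 = 0.4667 L/s.
R = (PIP − Pplat)/V̇ = (17 − 14) / 0.4667 = 3.0/0.4667 = 6.428 cmH2O·s/L.
C = Vt/(Pplat − PEEP) = 475.0 / (14 − 7) = 475.0/7.0 = 67.857 mL/cmH2O.
τ = R × C = 6.428 × 0.06786 L/cmH2O = 0.4362 s.
Fraction remaining = e^(−Te/τ) = e^(−0.43/0.4362) = 0.3731.
Trapped volume = 475.0 × 0.3731 = 177.22 mL.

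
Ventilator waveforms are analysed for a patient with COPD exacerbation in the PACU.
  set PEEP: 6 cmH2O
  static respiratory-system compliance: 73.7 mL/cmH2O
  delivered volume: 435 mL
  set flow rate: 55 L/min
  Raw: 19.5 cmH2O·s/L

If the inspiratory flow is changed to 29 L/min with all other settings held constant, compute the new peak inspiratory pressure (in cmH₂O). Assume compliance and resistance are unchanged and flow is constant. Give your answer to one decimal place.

Flow: 55 L/min ÷ 60 = 0.9167 L/s.
New flow: 29 L/min ÷ 60 = 0.4833 L/s.
PIP = Vt/C + R·V̇ + PEEP (constant-flow equation of motion).
Only the resistive term changes: ΔPIP = R × ΔV̇ = 19.5 × (0.4833 − 0.9167) = 19.5 × -0.4334 = -8.451 cmH2O.
Original PIP = 435/73.7 + 19.5×0.9167 + 6 = 29.778 cmH2O; new PIP = 29.778 + (-8.451) = 21.327 cmH2O.

21.3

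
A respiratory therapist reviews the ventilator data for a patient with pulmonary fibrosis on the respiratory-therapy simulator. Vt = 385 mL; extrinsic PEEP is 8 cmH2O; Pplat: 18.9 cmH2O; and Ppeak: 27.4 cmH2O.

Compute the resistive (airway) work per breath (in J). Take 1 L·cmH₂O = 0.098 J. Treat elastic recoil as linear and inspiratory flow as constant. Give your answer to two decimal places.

0.32

With constant inspiratory flow the resistive pressure is constant at PIP − Pplat = 27.4 − 18.9 = 8.5 cmH2O, so resistive work = 8.5 × 0.385 = 3.273 L·cmH2O.
× 0.098 J/(L·cmH2O) → 0.3208 J.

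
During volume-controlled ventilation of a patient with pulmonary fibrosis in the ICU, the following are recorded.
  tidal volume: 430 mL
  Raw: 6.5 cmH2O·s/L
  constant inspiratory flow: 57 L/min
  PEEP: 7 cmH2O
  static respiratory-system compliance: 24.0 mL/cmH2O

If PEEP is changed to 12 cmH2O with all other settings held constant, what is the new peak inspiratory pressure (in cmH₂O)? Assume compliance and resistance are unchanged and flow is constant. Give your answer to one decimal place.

Flow: 57 L/min ÷ 60 = 0.95 L/s.
PIP = Vt/C + R·V̇ + PEEP (constant-flow equation of motion).
Only the baseline term changes: ΔPIP = ΔPEEP = 12 − 7 = 5.0 cmH2O.
Original PIP = 430/24.0 + 6.5×0.95 + 7 = 31.092 cmH2O; new PIP = 31.092 + (5.0) = 36.092 cmH2O.

36.1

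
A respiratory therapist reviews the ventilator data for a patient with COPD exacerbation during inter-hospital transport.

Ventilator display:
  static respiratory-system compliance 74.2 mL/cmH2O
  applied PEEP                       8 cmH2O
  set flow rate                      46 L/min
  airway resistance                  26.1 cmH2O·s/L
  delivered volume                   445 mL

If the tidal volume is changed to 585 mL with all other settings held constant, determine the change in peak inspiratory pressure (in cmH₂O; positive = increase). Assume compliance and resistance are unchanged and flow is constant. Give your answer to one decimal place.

1.9

PIP = Vt/C + R·V̇ + PEEP (constant-flow equation of motion).
Only the elastic term changes: ΔPIP = ΔVt / C = (585 − 445) / 74.2 = 1.887 cmH2O.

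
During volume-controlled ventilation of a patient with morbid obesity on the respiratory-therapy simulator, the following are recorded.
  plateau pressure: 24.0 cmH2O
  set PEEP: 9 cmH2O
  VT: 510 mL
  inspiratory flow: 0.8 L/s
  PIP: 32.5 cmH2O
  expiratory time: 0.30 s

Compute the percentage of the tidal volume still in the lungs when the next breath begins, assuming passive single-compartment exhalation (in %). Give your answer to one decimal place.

R = (PIP − Pplat)/V̇ = (32.5 − 24.0) / 0.8 = 8.5/0.8 = 10.625 cmH2O·s/L.
C = Vt/(Pplat − PEEP) = 510.0 / (24.0 − 9) = 510.0/15.0 = 34.0 mL/cmH2O.
τ = R × C = 10.625 × 0.034 L/cmH2O = 0.3613 s.
Fraction remaining at end-expiration = e^(−Te/τ) = e^(−0.30/0.3613) = 0.4359 → 43.59%.

43.6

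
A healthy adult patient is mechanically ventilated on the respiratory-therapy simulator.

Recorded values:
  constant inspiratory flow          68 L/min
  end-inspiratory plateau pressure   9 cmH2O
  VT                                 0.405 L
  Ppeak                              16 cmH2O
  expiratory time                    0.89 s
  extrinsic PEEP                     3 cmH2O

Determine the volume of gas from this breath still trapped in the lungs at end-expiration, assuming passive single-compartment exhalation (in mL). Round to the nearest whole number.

Flow: 68 L/min ÷ 60 = 1.1333 L/s.
R = (PIP − Pplat)/V̇ = (16 − 9) / 1.1333 = 7.0/1.1333 = 6.177 cmH2O·s/L.
C = Vt/(Pplat − PEEP) = 405.0 / (9 − 3) = 405.0/6.0 = 67.5 mL/cmH2O.
τ = R × C = 6.177 × 0.0675 L/cmH2O = 0.4169 s.
Fraction remaining = e^(−Te/τ) = e^(−0.89/0.4169) = 0.1183.
Trapped volume = 405.0 × 0.1183 = 47.912 mL.

48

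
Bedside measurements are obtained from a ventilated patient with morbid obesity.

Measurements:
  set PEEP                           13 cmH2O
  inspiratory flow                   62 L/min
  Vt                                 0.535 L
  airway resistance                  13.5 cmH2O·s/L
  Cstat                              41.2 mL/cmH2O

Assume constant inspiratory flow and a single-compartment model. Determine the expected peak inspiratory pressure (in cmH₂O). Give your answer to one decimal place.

Flow: 62 L/min ÷ 60 = 1.0333 L/s.
Equation of motion (constant flow): PIP = Vt/C + R·V̇ + PEEP.
PIP = 535/41.2 + 13.5×1.0333 + 13 = 12.985 + 13.95 + 13 = 39.935 cmH2O.

39.9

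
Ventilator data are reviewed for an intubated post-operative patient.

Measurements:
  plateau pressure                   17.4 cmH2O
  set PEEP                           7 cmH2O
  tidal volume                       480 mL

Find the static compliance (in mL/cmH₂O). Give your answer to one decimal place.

Cstat = Vt / (Pplat − PEEP) = 480 / (17.4 − 7) = 480 / 10.4 = 46.154 mL/cmH2O.

46.2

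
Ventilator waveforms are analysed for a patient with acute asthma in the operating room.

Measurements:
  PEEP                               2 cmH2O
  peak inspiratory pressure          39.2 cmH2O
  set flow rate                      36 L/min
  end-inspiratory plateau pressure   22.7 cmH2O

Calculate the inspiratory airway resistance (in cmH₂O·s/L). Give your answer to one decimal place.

27.5

Flow: 36 L/min ÷ 60 = 0.6 L/s.
Raw = (PIP − Pplat) / flow = (39.2 − 22.7) / 0.6 = 16.5 / 0.6 = 27.5 cmH2O·s/L.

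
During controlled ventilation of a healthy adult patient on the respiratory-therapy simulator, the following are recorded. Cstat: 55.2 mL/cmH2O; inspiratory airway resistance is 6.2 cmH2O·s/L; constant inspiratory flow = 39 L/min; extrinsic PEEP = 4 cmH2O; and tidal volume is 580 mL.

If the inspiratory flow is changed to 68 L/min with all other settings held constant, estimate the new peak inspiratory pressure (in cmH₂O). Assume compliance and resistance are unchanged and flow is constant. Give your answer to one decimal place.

21.5

Flow: 39 L/min ÷ 60 = 0.65 L/s.
New flow: 68 L/min ÷ 60 = 1.1333 L/s.
PIP = Vt/C + R·V̇ + PEEP (constant-flow equation of motion).
Only the resistive term changes: ΔPIP = R × ΔV̇ = 6.2 × (1.1333 − 0.65) = 6.2 × 0.4833 = 2.996 cmH2O.
Original PIP = 580/55.2 + 6.2×0.65 + 4 = 18.537 cmH2O; new PIP = 18.537 + (2.996) = 21.533 cmH2O.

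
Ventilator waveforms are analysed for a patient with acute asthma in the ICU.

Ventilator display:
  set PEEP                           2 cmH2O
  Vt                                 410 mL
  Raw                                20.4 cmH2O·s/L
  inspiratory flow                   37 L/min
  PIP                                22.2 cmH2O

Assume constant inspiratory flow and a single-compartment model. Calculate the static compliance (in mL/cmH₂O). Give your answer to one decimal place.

Flow: 37 L/min ÷ 60 = 0.6167 L/s.
Equation of motion (constant flow): PIP = Vt/C + R·V̇ + PEEP.
Vt/C = PIP − R·V̇ − PEEP = 22.2 − 20.4×0.6167 − 2 = 22.2 − 12.581 − 2 = 7.619 cmH2O.
C = Vt / 7.619 = 410 / 7.619 = 53.813 mL/cmH2O.

53.8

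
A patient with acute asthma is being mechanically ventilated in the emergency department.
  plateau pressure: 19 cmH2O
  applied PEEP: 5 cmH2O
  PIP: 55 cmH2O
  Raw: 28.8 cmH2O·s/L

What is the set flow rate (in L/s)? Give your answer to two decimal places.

flow = (PIP − Pplat) / Raw = 36.0 / 28.8 = 1.25 L/s.

1.25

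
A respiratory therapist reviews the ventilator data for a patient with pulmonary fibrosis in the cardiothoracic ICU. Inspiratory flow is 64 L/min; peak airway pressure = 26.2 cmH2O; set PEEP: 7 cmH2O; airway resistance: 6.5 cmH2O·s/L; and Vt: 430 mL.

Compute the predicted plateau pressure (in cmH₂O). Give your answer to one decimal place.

19.3

Flow: 64 L/min ÷ 60 = 1.0667 L/s.
Pplat = PIP − Raw × flow = 26.2 − 6.5 × 1.0667 = 26.2 − 6.934 = 19.266 cmH2O.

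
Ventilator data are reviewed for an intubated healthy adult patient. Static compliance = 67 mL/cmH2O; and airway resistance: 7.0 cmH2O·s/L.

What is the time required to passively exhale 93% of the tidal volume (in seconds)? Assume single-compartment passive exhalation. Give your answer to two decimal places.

1.25

τ = R × C = 7.0 × 67 mL/cmH2O = 7.0 × 0.067 L/cmH2O = 0.469 s.
Exhaled fraction f = 1 − e^(−t/τ) → t = −τ·ln(1 − f) = −0.469·ln(0.07) = 1.247 s.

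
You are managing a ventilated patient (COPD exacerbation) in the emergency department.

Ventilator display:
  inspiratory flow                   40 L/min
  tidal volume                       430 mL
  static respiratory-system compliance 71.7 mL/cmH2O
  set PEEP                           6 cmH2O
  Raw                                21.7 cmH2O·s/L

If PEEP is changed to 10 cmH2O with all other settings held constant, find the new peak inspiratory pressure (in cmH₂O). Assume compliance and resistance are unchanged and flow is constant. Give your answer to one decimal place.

30.5

Flow: 40 L/min ÷ 60 = 0.6667 L/s.
PIP = Vt/C + R·V̇ + PEEP (constant-flow equation of motion).
Only the baseline term changes: ΔPIP = ΔPEEP = 10 − 6 = 4.0 cmH2O.
Original PIP = 430/71.7 + 21.7×0.6667 + 6 = 26.465 cmH2O; new PIP = 26.465 + (4.0) = 30.465 cmH2O.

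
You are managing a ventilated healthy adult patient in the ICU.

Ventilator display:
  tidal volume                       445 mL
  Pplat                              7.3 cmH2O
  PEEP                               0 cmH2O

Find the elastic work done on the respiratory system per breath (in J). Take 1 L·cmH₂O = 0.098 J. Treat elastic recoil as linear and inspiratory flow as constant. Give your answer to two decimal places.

0.16

Elastic work ≈ ½ × (Pplat − PEEP) × Vt = 0.5 × (7.3 − 0) × 0.445 L = 0.5 × 7.3 × 0.445 = 1.624 L·cmH2O.
× 0.098 J/(L·cmH2O) → 0.1592 J.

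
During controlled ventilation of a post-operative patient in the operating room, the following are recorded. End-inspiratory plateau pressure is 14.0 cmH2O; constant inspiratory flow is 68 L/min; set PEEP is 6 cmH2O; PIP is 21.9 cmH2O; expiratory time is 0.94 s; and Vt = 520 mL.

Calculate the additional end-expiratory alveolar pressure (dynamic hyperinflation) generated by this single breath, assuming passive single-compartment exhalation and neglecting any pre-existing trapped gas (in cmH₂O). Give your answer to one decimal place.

Flow: 68 L/min ÷ 60 = 1.1333 L/s.
R = (PIP − Pplat)/V̇ = (21.9 − 14.0) / 1.1333 = 7.9/1.1333 = 6.971 cmH2O·s/L.
C = Vt/(Pplat − PEEP) = 520.0 / (14.0 − 6) = 520.0/8.0 = 65.0 mL/cmH2O.
τ = R × C = 6.971 × 0.065 L/cmH2O = 0.4531 s.
Fraction remaining = e^(−Te/τ) = e^(−0.94/0.4531) = 0.1256; trapped volume = 520.0 × 0.1256 = 65.312 mL.
Additional alveolar pressure from trapping ≈ V_trapped / C = 65.312 / 65.0 = 1.005 cmH2O.

1.0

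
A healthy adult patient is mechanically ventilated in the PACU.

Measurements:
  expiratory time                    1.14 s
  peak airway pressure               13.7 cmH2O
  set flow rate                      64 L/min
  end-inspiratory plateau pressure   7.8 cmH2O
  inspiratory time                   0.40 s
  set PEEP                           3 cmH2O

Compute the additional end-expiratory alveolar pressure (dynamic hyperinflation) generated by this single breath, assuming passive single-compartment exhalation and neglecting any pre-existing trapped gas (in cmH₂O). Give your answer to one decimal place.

0.5

Flow: 64 L/min ÷ 60 = 1.0667 L/s.
Vt = flow × Ti = 1.0667 L/s × 0.40 s × 1000 mL/L = 426.68 mL.
R = (PIP − Pplat)/V̇ = (13.7 − 7.8) / 1.0667 = 5.9/1.0667 = 5.531 cmH2O·s/L.
C = Vt/(Pplat − PEEP) = 426.68 / (7.8 − 3) = 426.68/4.8 = 88.892 mL/cmH2O.
τ = R × C = 5.531 × 0.08889 L/cmH2O = 0.4917 s.
Fraction remaining = e^(−Te/τ) = e^(−1.14/0.4917) = 0.09842; trapped volume = 426.68 × 0.09842 = 41.994 mL.
Additional alveolar pressure from trapping ≈ V_trapped / C = 41.994 / 88.892 = 0.4724 cmH2O.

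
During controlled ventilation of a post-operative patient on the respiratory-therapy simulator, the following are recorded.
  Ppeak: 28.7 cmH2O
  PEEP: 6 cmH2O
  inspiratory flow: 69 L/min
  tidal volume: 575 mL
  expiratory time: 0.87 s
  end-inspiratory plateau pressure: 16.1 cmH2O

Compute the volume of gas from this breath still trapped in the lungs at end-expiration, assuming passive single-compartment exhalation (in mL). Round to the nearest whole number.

Flow: 69 L/min ÷ 60 = 1.15 L/s.
R = (PIP − Pplat)/V̇ = (28.7 − 16.1) / 1.15 = 12.6/1.15 = 10.957 cmH2O·s/L.
C = Vt/(Pplat − PEEP) = 575.0 / (16.1 − 6) = 575.0/10.1 = 56.931 mL/cmH2O.
τ = R × C = 10.957 × 0.05693 L/cmH2O = 0.6238 s.
Fraction remaining = e^(−Te/τ) = e^(−0.87/0.6238) = 0.2479.
Trapped volume = 575.0 × 0.2479 = 142.54 mL.

143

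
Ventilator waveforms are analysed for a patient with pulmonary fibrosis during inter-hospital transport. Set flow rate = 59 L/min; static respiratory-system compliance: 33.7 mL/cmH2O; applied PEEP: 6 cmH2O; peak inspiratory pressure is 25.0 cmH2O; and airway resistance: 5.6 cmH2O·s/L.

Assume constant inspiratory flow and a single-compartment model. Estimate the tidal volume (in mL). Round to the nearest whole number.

455

Flow: 59 L/min ÷ 60 = 0.9833 L/s.
Equation of motion (constant flow): PIP = Vt/C + R·V̇ + PEEP.
Vt/C = PIP − R·V̇ − PEEP = 25.0 − 5.506 − 6 = 13.494 cmH2O.
Vt = C × 13.494 = 33.7 × 13.494 = 454.75 mL.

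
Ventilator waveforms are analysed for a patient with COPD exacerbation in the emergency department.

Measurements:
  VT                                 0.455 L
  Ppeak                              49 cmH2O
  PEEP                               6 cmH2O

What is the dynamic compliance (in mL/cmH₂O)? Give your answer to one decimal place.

Dynamic compliance = Vt / (PIP − PEEP) = 455 / (49 − 6) = 455 / 43.0 = 10.581 mL/cmH2O.

10.6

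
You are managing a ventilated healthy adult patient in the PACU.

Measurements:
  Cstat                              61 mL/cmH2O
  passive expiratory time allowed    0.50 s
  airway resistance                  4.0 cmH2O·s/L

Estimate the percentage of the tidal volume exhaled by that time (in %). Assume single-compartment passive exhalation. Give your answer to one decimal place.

87.1

τ = R × C = 4.0 × 61 mL/cmH2O = 4.0 × 0.061 L/cmH2O = 0.244 s.
Passive exhalation: V(t)/V₀ = e^(−t/τ) = e^(−0.50/0.244) = 0.1288.
Fraction exhaled = 1 − 0.1288 = 0.8712 → 87.12%.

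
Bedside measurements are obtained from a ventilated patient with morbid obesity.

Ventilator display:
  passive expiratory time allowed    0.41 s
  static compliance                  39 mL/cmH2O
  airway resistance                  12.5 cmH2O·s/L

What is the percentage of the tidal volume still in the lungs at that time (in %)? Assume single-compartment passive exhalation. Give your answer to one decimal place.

τ = R × C = 12.5 × 39 mL/cmH2O = 12.5 × 0.039 L/cmH2O = 0.4875 s.
Passive exhalation: V(t)/V₀ = e^(−t/τ) = e^(−0.41/0.4875) = 0.4313.
Fraction remaining = 0.4313 → 43.13%.

43.1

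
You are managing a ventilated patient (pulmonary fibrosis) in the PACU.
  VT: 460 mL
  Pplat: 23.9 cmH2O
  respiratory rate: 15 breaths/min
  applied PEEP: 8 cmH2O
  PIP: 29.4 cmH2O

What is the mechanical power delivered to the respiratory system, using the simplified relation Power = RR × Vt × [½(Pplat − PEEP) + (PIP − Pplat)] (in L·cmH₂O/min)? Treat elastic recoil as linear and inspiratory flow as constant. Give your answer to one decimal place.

Per-breath work = Vt × [½(Pplat−PEEP) + (PIP−Pplat)] = 0.460 × [0.5×15.9 + 5.5] = 0.460 × 13.45 = 6.187 L·cmH2O.
Power = 15 × 6.187 = 92.805 L·cmH2O/min.

92.8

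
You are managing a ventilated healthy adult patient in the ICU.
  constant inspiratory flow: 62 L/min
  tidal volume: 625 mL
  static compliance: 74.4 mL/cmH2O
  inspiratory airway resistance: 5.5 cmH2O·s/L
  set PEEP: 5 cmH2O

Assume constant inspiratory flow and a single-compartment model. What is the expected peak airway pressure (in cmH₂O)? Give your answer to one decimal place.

Flow: 62 L/min ÷ 60 = 1.0333 L/s.
Equation of motion (constant flow): PIP = Vt/C + R·V̇ + PEEP.
PIP = 625/74.4 + 5.5×1.0333 + 5 = 8.401 + 5.683 + 5 = 19.084 cmH2O.

19.1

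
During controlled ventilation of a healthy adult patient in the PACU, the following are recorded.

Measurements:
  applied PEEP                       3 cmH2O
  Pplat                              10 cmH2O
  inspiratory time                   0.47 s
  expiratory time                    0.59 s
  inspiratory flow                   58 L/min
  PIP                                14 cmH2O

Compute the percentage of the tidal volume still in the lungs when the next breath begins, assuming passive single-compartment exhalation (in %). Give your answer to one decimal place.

Flow: 58 L/min ÷ 60 = 0.9667 L/s.
Vt = flow × Ti = 0.9667 L/s × 0.47 s × 1000 mL/L = 454.35 mL.
R = (PIP − Pplat)/V̇ = (14 − 10) / 0.9667 = 4.0/0.9667 = 4.138 cmH2O·s/L.
C = Vt/(Pplat − PEEP) = 454.35 / (10 − 3) = 454.35/7.0 = 64.907 mL/cmH2O.
τ = R × C = 4.138 × 0.06491 L/cmH2O = 0.2686 s.
Fraction remaining at end-expiration = e^(−Te/τ) = e^(−0.59/0.2686) = 0.1112 → 11.12%.

11.1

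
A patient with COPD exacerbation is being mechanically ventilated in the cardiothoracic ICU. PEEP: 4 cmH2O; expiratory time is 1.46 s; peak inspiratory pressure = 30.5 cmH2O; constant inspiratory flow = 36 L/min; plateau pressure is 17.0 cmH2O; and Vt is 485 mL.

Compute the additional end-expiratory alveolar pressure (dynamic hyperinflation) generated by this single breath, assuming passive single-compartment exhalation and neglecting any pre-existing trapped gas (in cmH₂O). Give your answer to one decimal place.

2.3

Flow: 36 L/min ÷ 60 = 0.6 L/s.
R = (PIP − Pplat)/V̇ = (30.5 − 17.0) / 0.6 = 13.5/0.6 = 22.5 cmH2O·s/L.
C = Vt/(Pplat − PEEP) = 485.0 / (17.0 − 4) = 485.0/13.0 = 37.308 mL/cmH2O.
τ = R × C = 22.5 × 0.03731 L/cmH2O = 0.8395 s.
Fraction remaining = e^(−Te/τ) = e^(−1.46/0.8395) = 0.1757; trapped volume = 485.0 × 0.1757 = 85.215 mL.
Additional alveolar pressure from trapping ≈ V_trapped / C = 85.215 / 37.308 = 2.284 cmH2O.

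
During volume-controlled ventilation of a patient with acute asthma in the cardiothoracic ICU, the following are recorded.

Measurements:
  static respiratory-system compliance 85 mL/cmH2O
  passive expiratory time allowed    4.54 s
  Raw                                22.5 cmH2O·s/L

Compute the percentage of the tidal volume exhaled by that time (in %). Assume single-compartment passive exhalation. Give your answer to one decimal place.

τ = R × C = 22.5 × 85 mL/cmH2O = 22.5 × 0.085 L/cmH2O = 1.913 s.
Passive exhalation: V(t)/V₀ = e^(−t/τ) = e^(−4.54/1.913) = 0.09318.
Fraction exhaled = 1 − 0.09318 = 0.9068 → 90.68%.

90.7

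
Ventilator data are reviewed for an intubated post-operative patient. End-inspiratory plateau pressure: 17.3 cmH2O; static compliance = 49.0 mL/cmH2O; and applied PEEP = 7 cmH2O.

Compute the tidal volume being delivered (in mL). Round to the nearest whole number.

505

Vt = Cstat × (Pplat − PEEP) = 49.0 × (17.3 − 7) = 49.0 × 10.3 = 504.7 mL.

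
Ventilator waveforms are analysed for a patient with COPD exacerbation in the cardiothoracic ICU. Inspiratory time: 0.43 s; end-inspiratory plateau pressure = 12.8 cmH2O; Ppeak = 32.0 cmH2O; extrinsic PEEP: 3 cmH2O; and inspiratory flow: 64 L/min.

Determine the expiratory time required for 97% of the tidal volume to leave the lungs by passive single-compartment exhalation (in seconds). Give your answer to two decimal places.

2.95

Flow: 64 L/min ÷ 60 = 1.0667 L/s.
Vt = flow × Ti = 1.0667 L/s × 0.43 s × 1000 mL/L = 458.68 mL.
R = (PIP − Pplat)/V̇ = (32.0 − 12.8) / 1.0667 = 19.2/1.0667 = 17.999 cmH2O·s/L.
C = Vt/(Pplat − PEEP) = 458.68 / (12.8 − 3) = 458.68/9.8 = 46.804 mL/cmH2O.
τ = R × C = 17.999 × 0.0468 L/cmH2O = 0.8424 s.
t = −τ·ln(1 − 0.97) = −0.8424·ln(0.03) = 2.954 s.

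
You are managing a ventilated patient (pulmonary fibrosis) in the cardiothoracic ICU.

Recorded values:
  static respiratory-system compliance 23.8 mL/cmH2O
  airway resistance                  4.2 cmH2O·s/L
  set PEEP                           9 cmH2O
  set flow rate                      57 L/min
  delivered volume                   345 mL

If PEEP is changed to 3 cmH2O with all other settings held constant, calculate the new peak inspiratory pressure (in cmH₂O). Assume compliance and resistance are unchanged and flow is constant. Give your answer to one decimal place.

Flow: 57 L/min ÷ 60 = 0.95 L/s.
PIP = Vt/C + R·V̇ + PEEP (constant-flow equation of motion).
Only the baseline term changes: ΔPIP = ΔPEEP = 3 − 9 = -6.0 cmH2O.
Original PIP = 345/23.8 + 4.2×0.95 + 9 = 27.486 cmH2O; new PIP = 27.486 + (-6.0) = 21.486 cmH2O.

21.5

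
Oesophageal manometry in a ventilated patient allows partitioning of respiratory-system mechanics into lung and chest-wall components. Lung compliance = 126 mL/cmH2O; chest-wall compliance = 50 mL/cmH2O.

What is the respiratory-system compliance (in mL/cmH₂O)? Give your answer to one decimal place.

Lung and chest wall are elastances in series: 1/Crs = 1/CL + 1/Ccw.
1/Crs = 1/126 + 1/50 = 0.02794.
Crs = 35.791 mL/cmH2O.

35.8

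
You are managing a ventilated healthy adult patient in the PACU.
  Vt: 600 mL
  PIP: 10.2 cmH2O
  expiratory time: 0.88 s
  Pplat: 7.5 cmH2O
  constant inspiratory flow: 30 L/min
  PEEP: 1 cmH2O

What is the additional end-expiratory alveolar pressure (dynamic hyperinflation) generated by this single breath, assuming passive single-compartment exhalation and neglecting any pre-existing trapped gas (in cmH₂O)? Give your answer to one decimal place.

Flow: 30 L/min ÷ 60 = 0.5 L/s.
R = (PIP − Pplat)/V̇ = (10.2 − 7.5) / 0.5 = 2.7/0.5 = 5.4 cmH2O·s/L.
C = Vt/(Pplat − PEEP) = 600.0 / (7.5 − 1) = 600.0/6.5 = 92.308 mL/cmH2O.
τ = R × C = 5.4 × 0.09231 L/cmH2O = 0.4985 s.
Fraction remaining = e^(−Te/τ) = e^(−0.88/0.4985) = 0.1711; trapped volume = 600.0 × 0.1711 = 102.66 mL.
Additional alveolar pressure from trapping ≈ V_trapped / C = 102.66 / 92.308 = 1.112 cmH2O.

1.1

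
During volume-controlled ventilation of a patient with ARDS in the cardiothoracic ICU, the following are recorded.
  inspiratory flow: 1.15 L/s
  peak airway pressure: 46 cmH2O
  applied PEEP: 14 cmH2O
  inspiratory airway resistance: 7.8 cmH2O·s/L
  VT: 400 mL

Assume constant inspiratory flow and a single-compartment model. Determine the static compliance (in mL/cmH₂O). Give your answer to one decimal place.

17.4

Equation of motion (constant flow): PIP = Vt/C + R·V̇ + PEEP.
Vt/C = PIP − R·V̇ − PEEP = 46 − 7.8×1.15 − 14 = 46 − 8.97 − 14 = 23.03 cmH2O.
C = Vt / 23.03 = 400 / 23.03 = 17.369 mL/cmH2O.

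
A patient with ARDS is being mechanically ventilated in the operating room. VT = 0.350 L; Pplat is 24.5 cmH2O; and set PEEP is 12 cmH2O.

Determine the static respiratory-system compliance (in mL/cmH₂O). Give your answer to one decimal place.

28.0

Cstat = Vt / (Pplat − PEEP) = 350 / (24.5 − 12) = 350 / 12.5 = 28.0 mL/cmH2O.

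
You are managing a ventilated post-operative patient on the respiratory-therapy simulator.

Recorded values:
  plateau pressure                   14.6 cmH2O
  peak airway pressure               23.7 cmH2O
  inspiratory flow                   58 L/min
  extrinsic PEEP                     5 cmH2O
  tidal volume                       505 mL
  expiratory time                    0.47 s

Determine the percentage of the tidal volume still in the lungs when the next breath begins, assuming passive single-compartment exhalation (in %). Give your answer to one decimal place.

38.7

Flow: 58 L/min ÷ 60 = 0.9667 L/s.
R = (PIP − Pplat)/V̇ = (23.7 − 14.6) / 0.9667 = 9.1/0.9667 = 9.413 cmH2O·s/L.
C = Vt/(Pplat − PEEP) = 505.0 / (14.6 − 5) = 505.0/9.6 = 52.604 mL/cmH2O.
τ = R × C = 9.413 × 0.0526 L/cmH2O = 0.4951 s.
Fraction remaining at end-expiration = e^(−Te/τ) = e^(−0.47/0.4951) = 0.387 → 38.7%.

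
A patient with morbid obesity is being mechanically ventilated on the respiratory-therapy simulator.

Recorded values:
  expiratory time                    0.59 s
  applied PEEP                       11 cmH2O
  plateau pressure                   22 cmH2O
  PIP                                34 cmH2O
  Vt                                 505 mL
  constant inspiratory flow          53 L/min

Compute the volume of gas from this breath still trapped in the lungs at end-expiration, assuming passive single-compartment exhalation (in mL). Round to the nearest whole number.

Flow: 53 L/min ÷ 60 = 0.8833 L/s.
R = (PIP − Pplat)/V̇ = (34 − 22) / 0.8833 = 12.0/0.8833 = 13.585 cmH2O·s/L.
C = Vt/(Pplat − PEEP) = 505.0 / (22 − 11) = 505.0/11.0 = 45.909 mL/cmH2O.
τ = R × C = 13.585 × 0.04591 L/cmH2O = 0.6237 s.
Fraction remaining = e^(−Te/τ) = e^(−0.59/0.6237) = 0.3883.
Trapped volume = 505.0 × 0.3883 = 196.09 mL.

196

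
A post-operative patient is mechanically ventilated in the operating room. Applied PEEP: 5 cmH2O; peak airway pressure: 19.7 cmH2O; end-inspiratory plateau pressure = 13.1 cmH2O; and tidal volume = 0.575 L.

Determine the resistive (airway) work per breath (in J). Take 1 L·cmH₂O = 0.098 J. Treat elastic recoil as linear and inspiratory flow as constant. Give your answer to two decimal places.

0.37

With constant inspiratory flow the resistive pressure is constant at PIP − Pplat = 19.7 − 13.1 = 6.6 cmH2O, so resistive work = 6.6 × 0.575 = 3.795 L·cmH2O.
× 0.098 J/(L·cmH2O) → 0.3719 J.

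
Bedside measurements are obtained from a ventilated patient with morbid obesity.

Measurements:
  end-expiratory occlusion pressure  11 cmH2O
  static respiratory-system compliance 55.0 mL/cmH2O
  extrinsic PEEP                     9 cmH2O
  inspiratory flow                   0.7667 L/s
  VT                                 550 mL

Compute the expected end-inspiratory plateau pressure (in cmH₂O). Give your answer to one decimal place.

End-expiratory occlusion gives total PEEP = 11 cmH2O (intrinsic PEEP = 11 − 9 = 2). Use total PEEP for the elastic gradient.
Pplat = PEEPtotal + Vt / Cstat = 11 + 550 / 55.0 = 11 + 10.0 = 21.0 cmH2O.

21.0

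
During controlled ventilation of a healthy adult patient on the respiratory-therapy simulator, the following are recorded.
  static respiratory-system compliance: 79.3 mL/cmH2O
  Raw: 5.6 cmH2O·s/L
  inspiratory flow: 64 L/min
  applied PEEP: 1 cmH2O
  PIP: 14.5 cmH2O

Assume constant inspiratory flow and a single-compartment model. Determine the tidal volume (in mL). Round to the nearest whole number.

Flow: 64 L/min ÷ 60 = 1.0667 L/s.
Equation of motion (constant flow): PIP = Vt/C + R·V̇ + PEEP.
Vt/C = PIP − R·V̇ − PEEP = 14.5 − 5.974 − 1 = 7.526 cmH2O.
Vt = C × 7.526 = 79.3 × 7.526 = 596.81 mL.

597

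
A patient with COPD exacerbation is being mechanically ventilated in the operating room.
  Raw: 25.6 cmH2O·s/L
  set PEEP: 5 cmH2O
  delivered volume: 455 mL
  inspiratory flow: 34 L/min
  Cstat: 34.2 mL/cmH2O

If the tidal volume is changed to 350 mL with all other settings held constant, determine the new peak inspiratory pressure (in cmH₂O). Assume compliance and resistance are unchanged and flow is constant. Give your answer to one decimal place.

Flow: 34 L/min ÷ 60 = 0.5667 L/s.
PIP = Vt/C + R·V̇ + PEEP (constant-flow equation of motion).
Only the elastic term changes: ΔPIP = ΔVt / C = (350 − 455) / 34.2 = -3.07 cmH2O.
Original PIP = 455/34.2 + 25.6×0.5667 + 5 = 32.812 cmH2O; new PIP = 32.812 + (-3.07) = 29.742 cmH2O.

29.7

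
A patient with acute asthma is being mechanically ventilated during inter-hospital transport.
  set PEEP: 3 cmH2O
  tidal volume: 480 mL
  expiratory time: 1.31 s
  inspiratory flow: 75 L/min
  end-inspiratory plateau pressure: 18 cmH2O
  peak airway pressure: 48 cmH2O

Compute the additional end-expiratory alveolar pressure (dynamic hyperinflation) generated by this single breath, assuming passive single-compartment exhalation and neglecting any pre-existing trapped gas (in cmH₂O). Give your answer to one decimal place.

2.7

Flow: 75 L/min ÷ 60 = 1.25 L/s.
R = (PIP − Pplat)/V̇ = (48 − 18) / 1.25 = 30.0/1.25 = 24.0 cmH2O·s/L.
C = Vt/(Pplat − PEEP) = 480.0 / (18 − 3) = 480.0/15.0 = 32.0 mL/cmH2O.
τ = R × C = 24.0 × 0.032 L/cmH2O = 0.768 s.
Fraction remaining = e^(−Te/τ) = e^(−1.31/0.768) = 0.1816; trapped volume = 480.0 × 0.1816 = 87.168 mL.
Additional alveolar pressure from trapping ≈ V_trapped / C = 87.168 / 32.0 = 2.724 cmH2O.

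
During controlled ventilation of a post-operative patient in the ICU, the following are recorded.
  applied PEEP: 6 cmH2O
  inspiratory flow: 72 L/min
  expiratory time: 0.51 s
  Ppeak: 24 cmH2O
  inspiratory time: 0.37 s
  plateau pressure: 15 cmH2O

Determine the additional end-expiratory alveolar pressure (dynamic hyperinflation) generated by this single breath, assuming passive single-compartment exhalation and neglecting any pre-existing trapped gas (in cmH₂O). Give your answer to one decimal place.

2.3

Flow: 72 L/min ÷ 60 = 1.2 L/s.
Vt = flow × Ti = 1.2 L/s × 0.37 s × 1000 mL/L = 444.0 mL.
R = (PIP − Pplat)/V̇ = (24 − 15) / 1.2 = 9.0/1.2 = 7.5 cmH2O·s/L.
C = Vt/(Pplat − PEEP) = 444.0 / (15 − 6) = 444.0/9.0 = 49.333 mL/cmH2O.
τ = R × C = 7.5 × 0.04933 L/cmH2O = 0.37 s.
Fraction remaining = e^(−Te/τ) = e^(−0.51/0.37) = 0.252; trapped volume = 444.0 × 0.252 = 111.89 mL.
Additional alveolar pressure from trapping ≈ V_trapped / C = 111.89 / 49.333 = 2.268 cmH2O.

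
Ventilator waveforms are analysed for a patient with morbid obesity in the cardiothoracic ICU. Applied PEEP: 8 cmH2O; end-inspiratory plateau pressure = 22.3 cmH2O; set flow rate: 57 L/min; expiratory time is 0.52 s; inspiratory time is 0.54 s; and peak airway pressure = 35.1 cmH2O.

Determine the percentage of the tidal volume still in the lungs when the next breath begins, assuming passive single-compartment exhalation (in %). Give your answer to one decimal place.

34.1

Flow: 57 L/min ÷ 60 = 0.95 L/s.
Vt = flow × Ti = 0.95 L/s × 0.54 s × 1000 mL/L = 513.0 mL.
R = (PIP − Pplat)/V̇ = (35.1 − 22.3) / 0.95 = 12.8/0.95 = 13.474 cmH2O·s/L.
C = Vt/(Pplat − PEEP) = 513.0 / (22.3 − 8) = 513.0/14.3 = 35.874 mL/cmH2O.
τ = R × C = 13.474 × 0.03587 L/cmH2O = 0.4833 s.
Fraction remaining at end-expiration = e^(−Te/τ) = e^(−0.52/0.4833) = 0.341 → 34.1%.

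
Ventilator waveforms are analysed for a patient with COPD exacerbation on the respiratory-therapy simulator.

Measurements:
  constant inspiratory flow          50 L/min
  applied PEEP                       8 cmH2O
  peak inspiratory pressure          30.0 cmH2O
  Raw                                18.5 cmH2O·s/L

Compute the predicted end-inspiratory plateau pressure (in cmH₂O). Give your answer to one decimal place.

Flow: 50 L/min ÷ 60 = 0.8333 L/s.
Pplat = PIP − Raw × flow = 30.0 − 18.5 × 0.8333 = 30.0 − 15.416 = 14.584 cmH2O.

14.6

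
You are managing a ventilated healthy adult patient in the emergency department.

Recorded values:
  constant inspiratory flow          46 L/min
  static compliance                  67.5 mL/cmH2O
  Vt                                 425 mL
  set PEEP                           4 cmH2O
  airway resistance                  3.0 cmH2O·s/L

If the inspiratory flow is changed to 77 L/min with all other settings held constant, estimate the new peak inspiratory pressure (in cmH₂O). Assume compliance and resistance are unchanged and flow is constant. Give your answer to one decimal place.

14.1

Flow: 46 L/min ÷ 60 = 0.7667 L/s.
New flow: 77 L/min ÷ 60 = 1.2833 L/s.
PIP = Vt/C + R·V̇ + PEEP (constant-flow equation of motion).
Only the resistive term changes: ΔPIP = R × ΔV̇ = 3.0 × (1.2833 − 0.7667) = 3.0 × 0.5166 = 1.55 cmH2O.
Original PIP = 425/67.5 + 3.0×0.7667 + 4 = 12.596 cmH2O; new PIP = 12.596 + (1.55) = 14.146 cmH2O.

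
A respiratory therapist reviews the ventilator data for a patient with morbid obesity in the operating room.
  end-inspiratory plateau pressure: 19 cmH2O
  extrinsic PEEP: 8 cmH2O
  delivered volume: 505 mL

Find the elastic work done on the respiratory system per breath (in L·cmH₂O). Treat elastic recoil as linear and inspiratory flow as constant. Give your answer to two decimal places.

Elastic work ≈ ½ × (Pplat − PEEP) × Vt = 0.5 × (19 − 8) × 0.505 L = 0.5 × 11.0 × 0.505 = 2.778 L·cmH2O.

2.78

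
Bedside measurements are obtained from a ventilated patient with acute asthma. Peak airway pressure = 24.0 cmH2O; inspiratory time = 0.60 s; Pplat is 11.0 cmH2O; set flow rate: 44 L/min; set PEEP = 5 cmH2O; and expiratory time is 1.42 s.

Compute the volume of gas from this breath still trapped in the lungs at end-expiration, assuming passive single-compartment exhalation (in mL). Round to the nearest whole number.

148

Flow: 44 L/min ÷ 60 = 0.7333 L/s.
Vt = flow × Ti = 0.7333 L/s × 0.60 s × 1000 mL/L = 439.98 mL.
R = (PIP − Pplat)/V̇ = (24.0 − 11.0) / 0.7333 = 13.0/0.7333 = 17.728 cmH2O·s/L.
C = Vt/(Pplat − PEEP) = 439.98 / (11.0 − 5) = 439.98/6.0 = 73.33 mL/cmH2O.
τ = R × C = 17.728 × 0.07333 L/cmH2O = 1.3 s.
Fraction remaining = e^(−Te/τ) = e^(−1.42/1.3) = 0.3354.
Trapped volume = 439.98 × 0.3354 = 147.57 mL.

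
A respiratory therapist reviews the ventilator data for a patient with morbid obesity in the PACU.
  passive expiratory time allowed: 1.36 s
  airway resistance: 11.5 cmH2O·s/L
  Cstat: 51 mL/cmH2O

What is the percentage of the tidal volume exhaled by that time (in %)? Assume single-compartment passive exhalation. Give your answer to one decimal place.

90.2

τ = R × C = 11.5 × 51 mL/cmH2O = 11.5 × 0.051 L/cmH2O = 0.5865 s.
Passive exhalation: V(t)/V₀ = e^(−t/τ) = e^(−1.36/0.5865) = 0.09839.
Fraction exhaled = 1 − 0.09839 = 0.9016 → 90.16%.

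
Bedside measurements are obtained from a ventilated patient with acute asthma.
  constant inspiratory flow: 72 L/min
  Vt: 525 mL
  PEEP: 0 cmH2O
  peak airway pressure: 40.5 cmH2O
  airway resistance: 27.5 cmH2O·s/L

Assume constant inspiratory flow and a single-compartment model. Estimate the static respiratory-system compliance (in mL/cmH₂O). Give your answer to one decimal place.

Flow: 72 L/min ÷ 60 = 1.2 L/s.
Equation of motion (constant flow): PIP = Vt/C + R·V̇ + PEEP.
Vt/C = PIP − R·V̇ − PEEP = 40.5 − 27.5×1.2 − 0 = 40.5 − 33.0 − 0 = 7.5 cmH2O.
C = Vt / 7.5 = 525 / 7.5 = 70.0 mL/cmH2O.

70.0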